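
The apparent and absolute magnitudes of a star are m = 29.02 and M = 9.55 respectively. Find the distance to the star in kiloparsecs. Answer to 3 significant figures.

d ≈ 78.3 kpc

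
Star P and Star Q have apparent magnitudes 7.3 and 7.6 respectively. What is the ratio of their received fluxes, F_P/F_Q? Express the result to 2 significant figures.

Magnitude difference = -0.3
Flux ratio = 10^(−0.4 Δm) = 10^(−0.4 × -0.3) = 10^0.120 = 1.318

F_P/F_Q ≈ 1.3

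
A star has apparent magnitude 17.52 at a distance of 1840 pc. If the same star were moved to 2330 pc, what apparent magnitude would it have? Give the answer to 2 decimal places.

m ≈ 18.03

Flux ∝ 1/d², so Δm = 5 log₁₀(d₂/d₁) = 5 log₁₀(2330/1840) = 0.513
m₂ = m₁ + Δm = 17.52 + (0.513) = 18.033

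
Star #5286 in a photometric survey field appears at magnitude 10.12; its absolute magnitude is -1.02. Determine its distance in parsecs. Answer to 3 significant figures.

d ≈ 1690 pc

μ = m − M = 11.140
m − M = 5 log₁₀ d − 5
log₁₀ d = (m − M)/5 + 1 = 3.2280
d = 10^3.2280 = 1690 pc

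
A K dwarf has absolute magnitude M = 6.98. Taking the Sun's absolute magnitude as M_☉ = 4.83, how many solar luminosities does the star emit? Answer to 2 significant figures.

M − M_☉ = 6.98 − 4.83 = 2.150
L/L_☉ = 10^(−0.4 (M − M_☉)) = 10^-0.860 = 0.1380

L/L_☉ ≈ 0.14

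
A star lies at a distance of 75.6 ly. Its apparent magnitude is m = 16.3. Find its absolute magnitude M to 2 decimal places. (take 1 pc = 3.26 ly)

d = 75.6 ly / 3.26 = 23.19 pc
5 log₁₀(d/10 pc) = 5 log₁₀(23.19) − 5 = 1.827
M = m − 5 log₁₀(d/10) = 16.3 − 1.827 = 14.473

M ≈ 14.47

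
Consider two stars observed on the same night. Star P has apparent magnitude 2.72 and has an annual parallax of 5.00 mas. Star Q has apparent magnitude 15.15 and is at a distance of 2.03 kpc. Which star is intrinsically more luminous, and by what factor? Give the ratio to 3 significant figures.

Star P is more luminous, by a factor of 910.

Star P: p = 5.00 mas = 5.00×10^-3″ → d = 1/p = 200.0 pc
Star P: M = m − 5 log₁₀ d + 5 = 2.72 − 5·2.3010 + 5 = -3.785
Star Q: d = 2.03 kpc = 2030 pc
Star Q: M = m − 5 log₁₀ d + 5 = 15.15 − 5·3.3075 + 5 = 3.613
ΔM = M_P − M_Q = -3.785 − (3.613) = -7.398; smaller M is more luminous → Star P.
L ratio = 10^(0.4 |ΔM|) = 10^2.959 = 910.1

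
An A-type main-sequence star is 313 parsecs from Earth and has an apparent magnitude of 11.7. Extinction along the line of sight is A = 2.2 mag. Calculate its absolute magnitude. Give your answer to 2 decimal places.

M ≈ 2.02

5 log₁₀(d/10 pc) = 5 log₁₀(313.0) − 5 = 7.478
M = m − 5 log₁₀(d/10) − A = 11.7 − 7.478 − 2.2 = 2.022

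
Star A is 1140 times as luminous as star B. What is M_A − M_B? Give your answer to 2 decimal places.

Pogson: ΔM = −2.5 log₁₀(ratio) = −2.5 log₁₀(1140) = −2.5 × 3.0569 = -7.642
Star A is brighter, so it has the smaller magnitude: the difference is negative.

M_A − M_B ≈ -7.64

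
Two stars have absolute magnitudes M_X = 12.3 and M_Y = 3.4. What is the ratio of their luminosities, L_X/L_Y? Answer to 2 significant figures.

ΔM = M_X − M_Y = 8.9
L_X/L_Y = 10^(−0.4 ΔM) = 10^-3.560 = 2.754×10^-4

L_X/L_Y ≈ 2.8×10^-4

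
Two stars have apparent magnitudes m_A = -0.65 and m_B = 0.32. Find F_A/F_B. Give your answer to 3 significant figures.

Δm = -0.65 − (0.32) = -0.97
Flux ratio = 10^(−0.4 Δm) = 10^(−0.4 × -0.97) = 10^0.388 = 2.443

F_A/F_B ≈ 2.44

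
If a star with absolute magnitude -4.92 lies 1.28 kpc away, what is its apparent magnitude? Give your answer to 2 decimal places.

m ≈ 5.62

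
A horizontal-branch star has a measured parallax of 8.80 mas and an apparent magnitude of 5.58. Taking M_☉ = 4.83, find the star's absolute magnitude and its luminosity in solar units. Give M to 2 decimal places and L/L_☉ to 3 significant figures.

M ≈ 0.30; L/L_☉ ≈ 64.7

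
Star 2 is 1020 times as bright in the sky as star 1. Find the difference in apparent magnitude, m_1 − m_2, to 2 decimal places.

Pogson: Δm = −2.5 log₁₀(ratio) = −2.5 log₁₀(1020) = −2.5 × 3.0086 = -7.522
Star 2 is brighter so has the smaller magnitude: m_1 − m_2 is positive.

m_1 − m_2 ≈ 7.52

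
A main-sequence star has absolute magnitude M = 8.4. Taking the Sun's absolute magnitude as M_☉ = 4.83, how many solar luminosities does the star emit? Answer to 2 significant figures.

M − M_☉ = 8.4 − 4.83 = 3.570
L/L_☉ = 10^(−0.4 (M − M_☉)) = 10^-1.428 = 0.03733

L/L_☉ ≈ 0.037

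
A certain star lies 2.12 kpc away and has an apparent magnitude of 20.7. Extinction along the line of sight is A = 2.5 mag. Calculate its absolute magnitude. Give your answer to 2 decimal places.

M ≈ 6.57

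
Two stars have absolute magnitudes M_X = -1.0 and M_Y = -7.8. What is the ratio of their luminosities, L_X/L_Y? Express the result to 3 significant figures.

ΔM = M_X − M_Y = 6.8
L_X/L_Y = 10^(−0.4 ΔM) = 10^-2.720 = 1.905×10^-3

L_X/L_Y ≈ 1.91×10^-3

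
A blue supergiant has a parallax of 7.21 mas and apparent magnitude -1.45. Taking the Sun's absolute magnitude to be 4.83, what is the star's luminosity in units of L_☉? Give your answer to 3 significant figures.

L/L_☉ ≈ 62500

d = 1/p = 1000/7.21 mas = 138.7 pc
M = m − 5 log₁₀ d + 5 = -1.45 − 5·2.1421 + 5 = -7.160
M − M_☉ = -7.160 − 4.83 = -11.990
L/L_☉ = 10^(−0.4 × -11.990) = 62540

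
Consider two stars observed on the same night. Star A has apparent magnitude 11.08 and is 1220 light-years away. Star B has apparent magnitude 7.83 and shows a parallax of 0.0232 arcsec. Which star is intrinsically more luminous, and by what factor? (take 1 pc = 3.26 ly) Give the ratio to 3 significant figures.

Star A is more luminous, by a factor of 3.78.

Star A: d = 1220 ly / 3.26 = 374.2 pc
Star A: M = m − 5 log₁₀ d + 5 = 11.08 − 5·2.5731 + 5 = 3.214
Star B: d = 1/p = 1/0.0232″ = 43.10 pc
Star B: M = m − 5 log₁₀ d + 5 = 7.83 − 5·1.6345 + 5 = 4.657
ΔM = M_A − M_B = 3.214 − (4.657) = -1.443; smaller M is more luminous → Star A.
L ratio = 10^(0.4 |ΔM|) = 10^0.577 = 3.778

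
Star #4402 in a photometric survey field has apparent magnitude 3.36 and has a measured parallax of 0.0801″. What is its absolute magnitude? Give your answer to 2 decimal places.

M ≈ 2.88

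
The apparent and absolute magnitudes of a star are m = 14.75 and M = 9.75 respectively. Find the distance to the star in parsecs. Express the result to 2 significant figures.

d ≈ 100 pc

Distance modulus: m − M = 14.75 − (9.75) = 5.000
m − M = 5 log₁₀ d − 5
log₁₀ d = (m − M)/5 + 1 = 2.0000
d = 10^2.0000 = 100.0 pc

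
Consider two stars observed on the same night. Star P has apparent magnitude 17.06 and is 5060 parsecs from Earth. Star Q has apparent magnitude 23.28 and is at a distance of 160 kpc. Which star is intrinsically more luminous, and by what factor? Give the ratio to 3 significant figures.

Star P: M = m − 5 log₁₀ d + 5 = 17.06 − 5·3.7042 + 5 = 3.539
Star Q: d = 160 kpc = 160000 pc
Star Q: M = m − 5 log₁₀ d + 5 = 23.28 − 5·5.2041 + 5 = 2.259
ΔM = M_P − M_Q = 3.539 − (2.259) = 1.280; smaller M is more luminous → Star Q.
L ratio = 10^(0.4 |ΔM|) = 10^0.512 = 3.250

Star Q is more luminous, by a factor of 3.25.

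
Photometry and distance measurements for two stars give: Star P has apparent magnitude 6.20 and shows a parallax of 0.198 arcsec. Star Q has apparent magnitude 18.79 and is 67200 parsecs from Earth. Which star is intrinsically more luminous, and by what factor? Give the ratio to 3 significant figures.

Star P: d = 1/p = 1/0.198″ = 5.051 pc
Star P: M = m − 5 log₁₀ d + 5 = 6.20 − 5·0.7033 + 5 = 7.683
Star Q: M = m − 5 log₁₀ d + 5 = 18.79 − 5·4.8274 + 5 = -0.347
ΔM = M_P − M_Q = 7.683 − (-0.347) = 8.030; smaller M is more luminous → Star Q.
L ratio = 10^(0.4 |ΔM|) = 10^3.212 = 1630

Star Q is more luminous, by a factor of 1630.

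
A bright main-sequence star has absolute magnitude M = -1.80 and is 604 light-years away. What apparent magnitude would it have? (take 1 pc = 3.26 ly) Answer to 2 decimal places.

m ≈ 4.54

d = 604 ly / 3.26 = 185.3 pc
m = M + 5 log₁₀ d − 5 = -1.80 + 5·2.2678 − 5 = 4.539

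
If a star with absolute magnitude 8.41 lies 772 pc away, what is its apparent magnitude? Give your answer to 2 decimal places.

m ≈ 17.85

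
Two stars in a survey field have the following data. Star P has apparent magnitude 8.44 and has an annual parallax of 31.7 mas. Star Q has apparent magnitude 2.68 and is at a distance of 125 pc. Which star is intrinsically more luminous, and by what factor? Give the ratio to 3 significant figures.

Star P: p = 31.7 mas = 0.0317″ → d = 1/p = 31.55 pc
Star P: M = m − 5 log₁₀ d + 5 = 8.44 − 5·1.4989 + 5 = 5.945
Star Q: M = m − 5 log₁₀ d + 5 = 2.68 − 5·2.0969 + 5 = -2.805
ΔM = M_P − M_Q = 5.945 − (-2.805) = 8.750; smaller M is more luminous → Star Q.
L ratio = 10^(0.4 |ΔM|) = 10^3.500 = 3162

Star Q is more luminous, by a factor of 3160.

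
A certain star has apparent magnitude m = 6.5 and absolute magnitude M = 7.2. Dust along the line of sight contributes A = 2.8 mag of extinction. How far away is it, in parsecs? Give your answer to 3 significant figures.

d ≈ 2.00 pc

m − M = 5 log₁₀(d/10 pc) + A  ⇒  6.5 − (7.2) − 2.8 = 5 log₁₀(d/10)
-3.500 = 5 log₁₀(d/10)
log₁₀ d = (m − M − A)/5 + 1 = 0.3000
d = 10^0.3000 = 1.995 pc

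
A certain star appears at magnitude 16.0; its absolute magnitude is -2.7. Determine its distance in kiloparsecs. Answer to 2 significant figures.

μ = m − M = 18.700
m − M = 5 log₁₀ d − 5
log₁₀ d = (m − M)/5 + 1 = 4.7400
d = 10^4.7400 = 54950 pc
= 54.95 kpc

d ≈ 55 kpc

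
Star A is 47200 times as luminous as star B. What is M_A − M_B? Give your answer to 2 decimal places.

M_A − M_B ≈ -11.68

Pogson: ΔM = −2.5 log₁₀(ratio) = −2.5 log₁₀(47200) = −2.5 × 4.6739 = -11.685
Star A is brighter, so it has the smaller magnitude: the difference is negative.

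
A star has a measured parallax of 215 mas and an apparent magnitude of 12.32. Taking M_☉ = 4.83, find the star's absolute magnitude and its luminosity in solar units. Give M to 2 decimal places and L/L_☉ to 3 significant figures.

d = 1/p = 1000/215 mas = 4.651 pc
M = m − 5 log₁₀ d + 5 = 12.32 − 5·0.6676 + 5 = 13.982
M − M_☉ = 13.982 − 4.83 = 9.152
L/L_☉ = 10^(−0.4 × 9.152) = 2.183×10^-4

M ≈ 13.98; L/L_☉ ≈ 2.18×10^-4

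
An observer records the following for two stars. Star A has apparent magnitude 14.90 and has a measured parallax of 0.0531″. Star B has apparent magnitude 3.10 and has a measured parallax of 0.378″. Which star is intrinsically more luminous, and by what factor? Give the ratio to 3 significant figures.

Star A: d = 1/p = 1/0.0531″ = 18.83 pc
Star A: M = m − 5 log₁₀ d + 5 = 14.90 − 5·1.2749 + 5 = 13.525
Star B: d = 1/p = 1/0.378″ = 2.646 pc
Star B: M = m − 5 log₁₀ d + 5 = 3.10 − 5·0.4225 + 5 = 5.987
ΔM = M_A − M_B = 13.525 − (5.987) = 7.538; smaller M is more luminous → Star B.
L ratio = 10^(0.4 |ΔM|) = 10^3.015 = 1036

Star B is more luminous, by a factor of 1040.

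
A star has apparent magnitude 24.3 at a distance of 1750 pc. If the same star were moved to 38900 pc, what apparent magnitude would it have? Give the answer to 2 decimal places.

Flux ∝ 1/d², so Δm = 5 log₁₀(d₂/d₁) = 5 log₁₀(38900/1750) = 6.735
m₂ = m₁ + Δm = 24.3 + (6.735) = 31.035

m ≈ 31.03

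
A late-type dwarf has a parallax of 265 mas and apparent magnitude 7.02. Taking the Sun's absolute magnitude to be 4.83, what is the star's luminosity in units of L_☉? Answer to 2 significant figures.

L/L_☉ ≈ 0.019

d = 1/p = 1000/265 mas = 3.774 pc
M = m − 5 log₁₀ d + 5 = 7.02 − 5·0.5768 + 5 = 9.136
M − M_☉ = 9.136 − 4.83 = 4.306
L/L_☉ = 10^(−0.4 × 4.306) = 0.01895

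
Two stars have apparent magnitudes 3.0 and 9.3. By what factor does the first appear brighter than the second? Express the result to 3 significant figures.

Δm = 3.0 − (9.3) = -6.3
Flux ratio = 10^(−0.4 Δm) = 10^(−0.4 × -6.3) = 10^2.520 = 331.1

331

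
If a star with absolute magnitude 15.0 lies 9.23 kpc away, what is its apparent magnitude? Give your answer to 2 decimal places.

m ≈ 29.83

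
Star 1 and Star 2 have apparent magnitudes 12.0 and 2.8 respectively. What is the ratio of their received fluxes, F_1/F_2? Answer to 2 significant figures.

F_1/F_2 ≈ 2.1×10^-4

Δm = 12.0 − (2.8) = 9.2
Flux ratio = 10^(−0.4 Δm) = 10^(−0.4 × 9.2) = 10^-3.680 = 2.089×10^-4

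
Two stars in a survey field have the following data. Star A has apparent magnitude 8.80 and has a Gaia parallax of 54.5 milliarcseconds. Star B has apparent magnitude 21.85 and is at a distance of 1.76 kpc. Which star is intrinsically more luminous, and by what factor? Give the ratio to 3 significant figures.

Star A is more luminous, by a factor of 18.0.

Star A: p = 54.5 mas = 0.0545″ → d = 1/p = 18.35 pc
Star A: M = m − 5 log₁₀ d + 5 = 8.80 − 5·1.2636 + 5 = 7.482
Star B: d = 1.76 kpc = 1760 pc
Star B: M = m − 5 log₁₀ d + 5 = 21.85 − 5·3.2455 + 5 = 10.622
ΔM = M_A − M_B = 7.482 − (10.622) = -3.140; smaller M is more luminous → Star A.
L ratio = 10^(0.4 |ΔM|) = 10^1.256 = 18.04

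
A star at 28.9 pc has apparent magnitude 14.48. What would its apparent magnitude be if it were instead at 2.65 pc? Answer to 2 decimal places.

m ≈ 9.29

Flux ∝ 1/d², so Δm = 5 log₁₀(d₂/d₁) = 5 log₁₀(2.65/28.9) = -5.188
m₂ = m₁ + Δm = 14.48 + (-5.188) = 9.292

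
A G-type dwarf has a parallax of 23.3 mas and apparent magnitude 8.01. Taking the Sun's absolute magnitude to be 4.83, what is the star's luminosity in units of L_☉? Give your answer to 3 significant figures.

L/L_☉ ≈ 0.985

d = 1/p = 1000/23.3 mas = 42.92 pc
M = m − 5 log₁₀ d + 5 = 8.01 − 5·1.6326 + 5 = 4.847
M − M_☉ = 4.847 − 4.83 = 0.017
L/L_☉ = 10^(−0.4 × 0.017) = 0.9847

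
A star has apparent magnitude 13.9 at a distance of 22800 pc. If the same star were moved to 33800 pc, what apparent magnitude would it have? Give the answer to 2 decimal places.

Flux ∝ 1/d², so Δm = 5 log₁₀(d₂/d₁) = 5 log₁₀(33800/22800) = 0.855
m₂ = m₁ + Δm = 13.9 + (0.855) = 14.755

m ≈ 14.75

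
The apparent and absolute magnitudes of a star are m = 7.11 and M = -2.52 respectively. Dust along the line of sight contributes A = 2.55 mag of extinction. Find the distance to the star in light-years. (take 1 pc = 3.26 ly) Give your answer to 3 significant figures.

m − M = 5 log₁₀(d/10 pc) + A  ⇒  7.11 − (-2.52) − 2.55 = 5 log₁₀(d/10)
7.080 = 5 log₁₀(d/10)
log₁₀ d = (m − M − A)/5 + 1 = 2.4160
d = 10^2.4160 = 260.6 pc
= 849.6 ly

d ≈ 850 ly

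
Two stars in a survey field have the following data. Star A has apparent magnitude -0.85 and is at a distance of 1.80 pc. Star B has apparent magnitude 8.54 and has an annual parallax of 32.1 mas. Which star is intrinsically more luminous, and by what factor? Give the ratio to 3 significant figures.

Star A: M = m − 5 log₁₀ d + 5 = -0.85 − 5·0.2553 + 5 = 2.874
Star B: p = 32.1 mas = 0.0321″ → d = 1/p = 31.15 pc
Star B: M = m − 5 log₁₀ d + 5 = 8.54 − 5·1.4935 + 5 = 6.073
ΔM = M_A − M_B = 2.874 − (6.073) = -3.199; smaller M is more luminous → Star A.
L ratio = 10^(0.4 |ΔM|) = 10^1.280 = 19.04

Star A is more luminous, by a factor of 19.0.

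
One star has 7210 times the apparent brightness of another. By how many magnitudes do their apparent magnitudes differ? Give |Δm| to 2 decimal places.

Pogson: Δm = −2.5 log₁₀(ratio) = −2.5 log₁₀(7210) = −2.5 × 3.8579 = -9.645

|Δm| ≈ 9.64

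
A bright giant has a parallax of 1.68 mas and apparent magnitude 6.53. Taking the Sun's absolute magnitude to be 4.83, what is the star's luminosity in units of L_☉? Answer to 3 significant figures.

d = 1/p = 1000/1.68 mas = 595.2 pc
M = m − 5 log₁₀ d + 5 = 6.53 − 5·2.7747 + 5 = -2.343
M − M_☉ = -2.343 − 4.83 = -7.173
L/L_☉ = 10^(−0.4 × -7.173) = 740.3

L/L_☉ ≈ 740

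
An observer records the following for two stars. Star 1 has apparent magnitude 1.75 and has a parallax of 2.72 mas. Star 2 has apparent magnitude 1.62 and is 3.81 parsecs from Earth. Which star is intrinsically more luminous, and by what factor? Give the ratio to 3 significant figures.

Star 1 is more luminous, by a factor of 8260.

Star 1: p = 2.72 mas = 2.72×10^-3″ → d = 1/p = 367.6 pc
Star 1: M = m − 5 log₁₀ d + 5 = 1.75 − 5·2.5654 + 5 = -6.077
Star 2: M = m − 5 log₁₀ d + 5 = 1.62 − 5·0.5809 + 5 = 3.715
ΔM = M_1 − M_2 = -6.077 − (3.715) = -9.793; smaller M is more luminous → Star 1.
L ratio = 10^(0.4 |ΔM|) = 10^3.917 = 8261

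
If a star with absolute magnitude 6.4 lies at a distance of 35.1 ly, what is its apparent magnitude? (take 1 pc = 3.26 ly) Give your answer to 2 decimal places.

m ≈ 6.56

d = 35.1 ly / 3.26 = 10.77 pc
m = M + 5 log₁₀ d − 5 = 6.4 + 5·1.0321 − 5 = 6.560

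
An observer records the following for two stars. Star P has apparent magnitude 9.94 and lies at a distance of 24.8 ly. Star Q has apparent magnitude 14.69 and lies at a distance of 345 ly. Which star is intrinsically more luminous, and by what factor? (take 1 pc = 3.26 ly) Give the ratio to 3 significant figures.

Star P: d = 24.8 ly / 3.26 = 7.607 pc
Star P: M = m − 5 log₁₀ d + 5 = 9.94 − 5·0.8812 + 5 = 10.534
Star Q: d = 345 ly / 3.26 = 105.8 pc
Star Q: M = m − 5 log₁₀ d + 5 = 14.69 − 5·2.0246 + 5 = 9.567
ΔM = M_P − M_Q = 10.534 − (9.567) = 0.967; smaller M is more luminous → Star Q.
L ratio = 10^(0.4 |ΔM|) = 10^0.387 = 2.436

Star Q is more luminous, by a factor of 2.44.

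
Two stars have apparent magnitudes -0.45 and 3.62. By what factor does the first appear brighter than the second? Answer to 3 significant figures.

Magnitude difference = -4.07
Flux ratio = 10^(−0.4 Δm) = 10^(−0.4 × -4.07) = 10^1.628 = 42.46

42.5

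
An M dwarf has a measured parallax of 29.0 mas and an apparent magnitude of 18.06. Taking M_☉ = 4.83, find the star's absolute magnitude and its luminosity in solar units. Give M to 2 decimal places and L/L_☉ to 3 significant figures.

M ≈ 15.37; L/L_☉ ≈ 6.07×10^-5

d = 1/p = 1000/29.0 mas = 34.48 pc
M = m − 5 log₁₀ d + 5 = 18.06 − 5·1.5376 + 5 = 15.372
M − M_☉ = 15.372 − 4.83 = 10.542
L/L_☉ = 10^(−0.4 × 10.542) = 6.070×10^-5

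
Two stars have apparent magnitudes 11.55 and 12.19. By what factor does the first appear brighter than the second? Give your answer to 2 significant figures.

Magnitude difference = -0.64
Flux ratio = 10^(−0.4 Δm) = 10^(−0.4 × -0.64) = 10^0.256 = 1.803

1.8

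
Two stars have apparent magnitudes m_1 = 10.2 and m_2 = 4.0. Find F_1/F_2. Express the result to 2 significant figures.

Magnitude difference = 6.2
Flux ratio = 10^(−0.4 Δm) = 10^(−0.4 × 6.2) = 10^-2.480 = 3.311×10^-3

F_1/F_2 ≈ 3.3×10^-3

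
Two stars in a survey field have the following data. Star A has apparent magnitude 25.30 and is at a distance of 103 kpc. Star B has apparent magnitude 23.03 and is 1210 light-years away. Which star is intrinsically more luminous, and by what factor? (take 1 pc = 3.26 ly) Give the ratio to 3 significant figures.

Star A is more luminous, by a factor of 9520.

Star A: d = 103 kpc = 103000 pc
Star A: M = m − 5 log₁₀ d + 5 = 25.30 − 5·5.0128 + 5 = 5.236
Star B: d = 1210 ly / 3.26 = 371.2 pc
Star B: M = m − 5 log₁₀ d + 5 = 23.03 − 5·2.5696 + 5 = 15.182
ΔM = M_A − M_B = 5.236 − (15.182) = -9.946; smaller M is more luminous → Star A.
L ratio = 10^(0.4 |ΔM|) = 10^3.979 = 9518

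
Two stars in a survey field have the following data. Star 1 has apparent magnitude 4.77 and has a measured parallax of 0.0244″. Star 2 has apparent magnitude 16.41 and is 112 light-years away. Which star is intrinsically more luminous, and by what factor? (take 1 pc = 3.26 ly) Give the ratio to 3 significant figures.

Star 1: d = 1/p = 1/0.0244″ = 40.98 pc
Star 1: M = m − 5 log₁₀ d + 5 = 4.77 − 5·1.6126 + 5 = 1.707
Star 2: d = 112 ly / 3.26 = 34.36 pc
Star 2: M = m − 5 log₁₀ d + 5 = 16.41 − 5·1.5360 + 5 = 13.730
ΔM = M_1 − M_2 = 1.707 − (13.730) = -12.023; smaller M is more luminous → Star 1.
L ratio = 10^(0.4 |ΔM|) = 10^4.809 = 64450

Star 1 is more luminous, by a factor of 64400.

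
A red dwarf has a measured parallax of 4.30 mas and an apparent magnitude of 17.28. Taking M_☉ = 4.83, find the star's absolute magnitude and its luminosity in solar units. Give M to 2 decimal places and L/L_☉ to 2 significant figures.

M ≈ 10.45; L/L_☉ ≈ 5.7×10^-3

d = 1/p = 1000/4.30 mas = 232.6 pc
M = m − 5 log₁₀ d + 5 = 17.28 − 5·2.3665 + 5 = 10.447
M − M_☉ = 10.447 − 4.83 = 5.617
L/L_☉ = 10^(−0.4 × 5.617) = 5.663×10^-3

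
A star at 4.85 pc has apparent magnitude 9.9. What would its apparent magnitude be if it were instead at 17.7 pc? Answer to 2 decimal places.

m ≈ 12.71

Flux ∝ 1/d², so Δm = 5 log₁₀(d₂/d₁) = 5 log₁₀(17.7/4.85) = 2.811
m₂ = m₁ + Δm = 9.9 + (2.811) = 12.711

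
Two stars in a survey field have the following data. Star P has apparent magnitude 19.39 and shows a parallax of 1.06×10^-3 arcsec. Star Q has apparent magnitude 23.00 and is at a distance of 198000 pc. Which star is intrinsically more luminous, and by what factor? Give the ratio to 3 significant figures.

Star Q is more luminous, by a factor of 1580.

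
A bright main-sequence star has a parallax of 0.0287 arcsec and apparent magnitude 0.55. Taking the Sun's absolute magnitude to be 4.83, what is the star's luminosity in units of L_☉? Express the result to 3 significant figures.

d = 1/p = 1/0.0287″ = 34.84 pc
M = m − 5 log₁₀ d + 5 = 0.55 − 5·1.5421 + 5 = -2.161
M − M_☉ = -2.161 − 4.83 = -6.991
L/L_☉ = 10^(−0.4 × -6.991) = 625.5

L/L_☉ ≈ 626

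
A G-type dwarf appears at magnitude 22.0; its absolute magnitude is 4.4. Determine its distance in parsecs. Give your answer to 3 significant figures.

d ≈ 33100 pc

μ = m − M = 17.600
m − M = 5 log₁₀ d − 5
log₁₀ d = (m − M)/5 + 1 = 4.5200
d = 10^4.5200 = 33110 pc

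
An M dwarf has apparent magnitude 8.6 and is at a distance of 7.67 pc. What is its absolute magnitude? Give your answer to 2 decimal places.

M ≈ 9.18

5 log₁₀(d/10 pc) = 5 log₁₀(7.670) − 5 = -0.576
M = m − 5 log₁₀(d/10) = 8.6 + 0.576 = 9.176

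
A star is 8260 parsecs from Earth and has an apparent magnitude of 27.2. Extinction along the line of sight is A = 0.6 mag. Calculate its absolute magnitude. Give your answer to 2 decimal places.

M ≈ 12.02

5 log₁₀(d/10 pc) = 5 log₁₀(8260) − 5 = 14.585
M = m − 5 log₁₀(d/10) − A = 27.2 − 14.585 − 0.6 = 12.015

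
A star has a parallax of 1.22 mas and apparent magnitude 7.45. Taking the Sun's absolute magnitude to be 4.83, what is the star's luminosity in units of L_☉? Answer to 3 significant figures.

L/L_☉ ≈ 602

d = 1/p = 1000/1.22 mas = 819.7 pc
M = m − 5 log₁₀ d + 5 = 7.45 − 5·2.9136 + 5 = -2.118
M − M_☉ = -2.118 − 4.83 = -6.948
L/L_☉ = 10^(−0.4 × -6.948) = 601.6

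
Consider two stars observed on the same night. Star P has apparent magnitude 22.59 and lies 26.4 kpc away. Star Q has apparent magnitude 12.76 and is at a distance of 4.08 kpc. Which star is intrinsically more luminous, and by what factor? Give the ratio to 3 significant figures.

Star Q is more luminous, by a factor of 204.

Star P: d = 26.4 kpc = 26400 pc
Star P: M = m − 5 log₁₀ d + 5 = 22.59 − 5·4.4216 + 5 = 5.482
Star Q: d = 4.08 kpc = 4080 pc
Star Q: M = m − 5 log₁₀ d + 5 = 12.76 − 5·3.6107 + 5 = -0.293
ΔM = M_P − M_Q = 5.482 − (-0.293) = 5.775; smaller M is more luminous → Star Q.
L ratio = 10^(0.4 |ΔM|) = 10^2.310 = 204.2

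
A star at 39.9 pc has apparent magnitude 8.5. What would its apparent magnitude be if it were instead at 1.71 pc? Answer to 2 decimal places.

Flux ∝ 1/d², so Δm = 5 log₁₀(d₂/d₁) = 5 log₁₀(1.71/39.9) = -6.840
m₂ = m₁ + Δm = 8.5 + (-6.840) = 1.660

m ≈ 1.66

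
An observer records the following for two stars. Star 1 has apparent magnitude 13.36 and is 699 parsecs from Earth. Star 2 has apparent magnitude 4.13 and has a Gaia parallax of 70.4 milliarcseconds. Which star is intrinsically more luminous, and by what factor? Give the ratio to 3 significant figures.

Star 1: M = m − 5 log₁₀ d + 5 = 13.36 − 5·2.8445 + 5 = 4.138
Star 2: p = 70.4 mas = 0.0704″ → d = 1/p = 14.20 pc
Star 2: M = m − 5 log₁₀ d + 5 = 4.13 − 5·1.1524 + 5 = 3.368
ΔM = M_1 − M_2 = 4.138 − (3.368) = 0.770; smaller M is more luminous → Star 2.
L ratio = 10^(0.4 |ΔM|) = 10^0.308 = 2.032

Star 2 is more luminous, by a factor of 2.03.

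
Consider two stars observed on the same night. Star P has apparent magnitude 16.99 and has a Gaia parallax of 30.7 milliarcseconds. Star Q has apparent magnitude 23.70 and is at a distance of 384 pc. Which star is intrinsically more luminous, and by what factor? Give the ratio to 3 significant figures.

Star P is more luminous, by a factor of 3.48.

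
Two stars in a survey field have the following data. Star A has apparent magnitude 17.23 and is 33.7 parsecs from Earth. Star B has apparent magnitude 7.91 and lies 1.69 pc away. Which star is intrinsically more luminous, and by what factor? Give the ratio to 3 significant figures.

Star B is more luminous, by a factor of 13.4.

Star A: M = m − 5 log₁₀ d + 5 = 17.23 − 5·1.5276 + 5 = 14.592
Star B: M = m − 5 log₁₀ d + 5 = 7.91 − 5·0.2279 + 5 = 11.771
ΔM = M_A − M_B = 14.592 − (11.771) = 2.821; smaller M is more luminous → Star B.
L ratio = 10^(0.4 |ΔM|) = 10^1.129 = 13.44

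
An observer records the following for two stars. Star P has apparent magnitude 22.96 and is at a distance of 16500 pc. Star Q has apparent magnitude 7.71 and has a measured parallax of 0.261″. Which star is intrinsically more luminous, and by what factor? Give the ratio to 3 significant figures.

Star P: M = m − 5 log₁₀ d + 5 = 22.96 − 5·4.2175 + 5 = 6.873
Star Q: d = 1/p = 1/0.261″ = 3.831 pc
Star Q: M = m − 5 log₁₀ d + 5 = 7.71 − 5·0.5834 + 5 = 9.793
ΔM = M_P − M_Q = 6.873 − (9.793) = -2.921; smaller M is more luminous → Star P.
L ratio = 10^(0.4 |ΔM|) = 10^1.168 = 14.73

Star P is more luminous, by a factor of 14.7.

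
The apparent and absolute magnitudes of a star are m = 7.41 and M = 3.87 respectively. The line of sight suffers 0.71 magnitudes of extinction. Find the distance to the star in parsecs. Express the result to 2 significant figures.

m − M = 5 log₁₀(d/10 pc) + A  ⇒  7.41 − (3.87) − 0.71 = 5 log₁₀(d/10)
2.830 = 5 log₁₀(d/10)
log₁₀ d = (m − M − A)/5 + 1 = 1.5660
d = 10^1.5660 = 36.81 pc

d ≈ 37 pc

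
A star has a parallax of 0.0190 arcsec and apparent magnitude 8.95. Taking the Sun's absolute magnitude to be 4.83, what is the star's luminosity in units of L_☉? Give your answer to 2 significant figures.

d = 1/p = 1/0.0190″ = 52.63 pc
M = m − 5 log₁₀ d + 5 = 8.95 − 5·1.7212 + 5 = 5.344
M − M_☉ = 5.344 − 4.83 = 0.514
L/L_☉ = 10^(−0.4 × 0.514) = 0.6230

L/L_☉ ≈ 0.62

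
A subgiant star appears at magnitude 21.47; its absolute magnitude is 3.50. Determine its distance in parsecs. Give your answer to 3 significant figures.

Distance modulus: m − M = 21.47 − (3.50) = 17.970
m − M = 5 log₁₀ d − 5
log₁₀ d = (m − M)/5 + 1 = 4.5940
d = 10^4.5940 = 39260 pc

d ≈ 39300 pc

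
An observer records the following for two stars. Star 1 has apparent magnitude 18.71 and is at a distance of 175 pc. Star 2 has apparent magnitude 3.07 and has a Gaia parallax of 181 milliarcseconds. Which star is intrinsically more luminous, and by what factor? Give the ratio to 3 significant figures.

Star 1: M = m − 5 log₁₀ d + 5 = 18.71 − 5·2.2430 + 5 = 12.495
Star 2: p = 181 mas = 0.181″ → d = 1/p = 5.525 pc
Star 2: M = m − 5 log₁₀ d + 5 = 3.07 − 5·0.7423 + 5 = 4.358
ΔM = M_1 − M_2 = 12.495 − (4.358) = 8.136; smaller M is more luminous → Star 2.
L ratio = 10^(0.4 |ΔM|) = 10^3.255 = 1797

Star 2 is more luminous, by a factor of 1800.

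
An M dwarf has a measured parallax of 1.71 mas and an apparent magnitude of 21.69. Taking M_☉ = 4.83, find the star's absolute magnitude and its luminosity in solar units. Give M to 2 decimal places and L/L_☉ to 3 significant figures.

M ≈ 12.85; L/L_☉ ≈ 6.17×10^-4

d = 1/p = 1000/1.71 mas = 584.8 pc
M = m − 5 log₁₀ d + 5 = 21.69 − 5·2.7670 + 5 = 12.855
M − M_☉ = 12.855 − 4.83 = 8.025
L/L_☉ = 10^(−0.4 × 8.025) = 6.166×10^-4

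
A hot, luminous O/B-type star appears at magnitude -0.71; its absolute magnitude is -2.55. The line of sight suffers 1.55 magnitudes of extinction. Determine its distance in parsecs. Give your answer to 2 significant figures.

m − M = 5 log₁₀(d/10 pc) + A  ⇒  -0.71 − (-2.55) − 1.55 = 5 log₁₀(d/10)
0.290 = 5 log₁₀(d/10)
log₁₀ d = (m − M − A)/5 + 1 = 1.0580
d = 10^1.0580 = 11.43 pc

d ≈ 11 pc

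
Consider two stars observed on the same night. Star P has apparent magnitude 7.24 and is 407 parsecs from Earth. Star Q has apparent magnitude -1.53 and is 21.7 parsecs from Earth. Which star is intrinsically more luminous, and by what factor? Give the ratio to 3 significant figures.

Star Q is more luminous, by a factor of 9.16.

Star P: M = m − 5 log₁₀ d + 5 = 7.24 − 5·2.6096 + 5 = -0.808
Star Q: M = m − 5 log₁₀ d + 5 = -1.53 − 5·1.3365 + 5 = -3.212
ΔM = M_P − M_Q = -0.808 − (-3.212) = 2.404; smaller M is more luminous → Star Q.
L ratio = 10^(0.4 |ΔM|) = 10^0.962 = 9.157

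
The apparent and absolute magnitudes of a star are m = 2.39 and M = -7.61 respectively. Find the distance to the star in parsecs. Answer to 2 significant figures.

Distance modulus: m − M = 2.39 − (-7.61) = 10.000
m − M = 5 log₁₀ d − 5
log₁₀ d = (m − M)/5 + 1 = 3.0000
d = 10^3.0000 = 1000 pc

d ≈ 1000 pc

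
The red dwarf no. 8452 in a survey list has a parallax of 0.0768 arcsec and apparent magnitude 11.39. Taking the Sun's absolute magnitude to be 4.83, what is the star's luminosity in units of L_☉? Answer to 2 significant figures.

L/L_☉ ≈ 4.0×10^-3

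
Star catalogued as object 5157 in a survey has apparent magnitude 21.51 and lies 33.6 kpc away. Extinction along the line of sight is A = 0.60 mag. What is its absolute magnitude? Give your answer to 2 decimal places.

d = 33.6 kpc = 33600 pc
5 log₁₀(d/10 pc) = 5 log₁₀(33600) − 5 = 17.632
M = m − 5 log₁₀(d/10) − A = 21.51 − 17.632 − 0.60 = 3.278

M ≈ 3.28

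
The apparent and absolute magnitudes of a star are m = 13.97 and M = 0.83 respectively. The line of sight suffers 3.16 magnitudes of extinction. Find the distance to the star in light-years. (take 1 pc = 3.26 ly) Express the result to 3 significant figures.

d ≈ 3230 ly

m − M = 5 log₁₀(d/10 pc) + A  ⇒  13.97 − (0.83) − 3.16 = 5 log₁₀(d/10)
9.980 = 5 log₁₀(d/10)
log₁₀ d = (m − M − A)/5 + 1 = 2.9960
d = 10^2.9960 = 990.8 pc
= 3230 ly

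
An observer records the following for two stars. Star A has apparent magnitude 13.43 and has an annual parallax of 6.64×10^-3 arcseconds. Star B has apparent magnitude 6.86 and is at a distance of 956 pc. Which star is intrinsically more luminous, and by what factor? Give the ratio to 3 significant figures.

Star B is more luminous, by a factor of 17100.

Star A: d = 1/p = 1/6.64×10^-3″ = 150.6 pc
Star A: M = m − 5 log₁₀ d + 5 = 13.43 − 5·2.1778 + 5 = 7.541
Star B: M = m − 5 log₁₀ d + 5 = 6.86 − 5·2.9805 + 5 = -3.042
ΔM = M_A − M_B = 7.541 − (-3.042) = 10.583; smaller M is more luminous → Star B.
L ratio = 10^(0.4 |ΔM|) = 10^4.233 = 17110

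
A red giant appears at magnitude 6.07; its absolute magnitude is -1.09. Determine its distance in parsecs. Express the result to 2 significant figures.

Distance modulus: m − M = 6.07 − (-1.09) = 7.160
m − M = 5 log₁₀ d − 5
log₁₀ d = (m − M)/5 + 1 = 2.4320
d = 10^2.4320 = 270.4 pc

d ≈ 270 pc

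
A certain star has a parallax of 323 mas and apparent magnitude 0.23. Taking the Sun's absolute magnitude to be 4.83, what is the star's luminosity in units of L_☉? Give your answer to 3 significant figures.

d = 1/p = 1000/323 mas = 3.096 pc
M = m − 5 log₁₀ d + 5 = 0.23 − 5·0.4908 + 5 = 2.776
M − M_☉ = 2.776 − 4.83 = -2.054
L/L_☉ = 10^(−0.4 × -2.054) = 6.631

L/L_☉ ≈ 6.63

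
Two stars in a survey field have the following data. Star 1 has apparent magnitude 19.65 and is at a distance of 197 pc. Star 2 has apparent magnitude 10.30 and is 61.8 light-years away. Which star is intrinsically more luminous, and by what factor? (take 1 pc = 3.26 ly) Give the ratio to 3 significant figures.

Star 2 is more luminous, by a factor of 50.9.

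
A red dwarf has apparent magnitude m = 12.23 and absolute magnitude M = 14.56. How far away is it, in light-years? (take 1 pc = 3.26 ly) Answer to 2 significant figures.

d ≈ 11 ly

Distance modulus: m − M = 12.23 − (14.56) = -2.330
m − M = 5 log₁₀ d − 5
log₁₀ d = (m − M)/5 + 1 = 0.5340
d = 10^0.5340 = 3.420 pc
= 11.15 ly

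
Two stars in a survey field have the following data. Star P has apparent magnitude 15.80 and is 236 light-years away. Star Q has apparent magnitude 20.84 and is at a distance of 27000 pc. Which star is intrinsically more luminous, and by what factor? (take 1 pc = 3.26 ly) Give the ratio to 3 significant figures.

Star Q is more luminous, by a factor of 1340.

Star P: d = 236 ly / 3.26 = 72.39 pc
Star P: M = m − 5 log₁₀ d + 5 = 15.80 − 5·1.8597 + 5 = 11.502
Star Q: M = m − 5 log₁₀ d + 5 = 20.84 − 5·4.4314 + 5 = 3.683
ΔM = M_P − M_Q = 11.502 − (3.683) = 7.818; smaller M is more luminous → Star Q.
L ratio = 10^(0.4 |ΔM|) = 10^3.127 = 1341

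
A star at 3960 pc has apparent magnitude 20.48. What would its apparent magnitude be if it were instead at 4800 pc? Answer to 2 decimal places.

Flux ∝ 1/d², so Δm = 5 log₁₀(d₂/d₁) = 5 log₁₀(4800/3960) = 0.418
m₂ = m₁ + Δm = 20.48 + (0.418) = 20.898

m ≈ 20.90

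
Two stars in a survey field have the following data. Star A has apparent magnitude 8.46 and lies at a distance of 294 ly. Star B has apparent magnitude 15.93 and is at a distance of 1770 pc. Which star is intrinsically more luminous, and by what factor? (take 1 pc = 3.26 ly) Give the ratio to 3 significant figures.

Star A is more luminous, by a factor of 2.53.

Star A: d = 294 ly / 3.26 = 90.18 pc
Star A: M = m − 5 log₁₀ d + 5 = 8.46 − 5·1.9551 + 5 = 3.684
Star B: M = m − 5 log₁₀ d + 5 = 15.93 − 5·3.2480 + 5 = 4.690
ΔM = M_A − M_B = 3.684 − (4.690) = -1.006; smaller M is more luminous → Star A.
L ratio = 10^(0.4 |ΔM|) = 10^0.402 = 2.525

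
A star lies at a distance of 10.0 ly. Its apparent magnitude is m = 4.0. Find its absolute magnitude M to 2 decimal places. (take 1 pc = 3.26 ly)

M ≈ 6.57

d = 10.0 ly / 3.26 = 3.067 pc
5 log₁₀(d/10 pc) = 5 log₁₀(3.067) − 5 = -2.566
M = m − 5 log₁₀(d/10) = 4.0 + 2.566 = 6.566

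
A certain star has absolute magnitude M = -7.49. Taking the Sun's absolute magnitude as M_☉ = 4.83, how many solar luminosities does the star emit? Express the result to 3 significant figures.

L/L_☉ ≈ 84700

M − M_☉ = -7.49 − 4.83 = -12.320
L/L_☉ = 10^(−0.4 (M − M_☉)) = 10^4.928 = 84720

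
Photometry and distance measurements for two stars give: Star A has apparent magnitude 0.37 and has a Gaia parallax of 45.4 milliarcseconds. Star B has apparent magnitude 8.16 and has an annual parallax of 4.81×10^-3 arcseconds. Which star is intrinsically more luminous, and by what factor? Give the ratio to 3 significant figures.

Star A is more luminous, by a factor of 14.7.

Star A: p = 45.4 mas = 0.0454″ → d = 1/p = 22.03 pc
Star A: M = m − 5 log₁₀ d + 5 = 0.37 − 5·1.3429 + 5 = -1.345
Star B: d = 1/p = 1/4.81×10^-3″ = 207.9 pc
Star B: M = m − 5 log₁₀ d + 5 = 8.16 − 5·2.3179 + 5 = 1.571
ΔM = M_A − M_B = -1.345 − (1.571) = -2.915; smaller M is more luminous → Star A.
L ratio = 10^(0.4 |ΔM|) = 10^1.166 = 14.66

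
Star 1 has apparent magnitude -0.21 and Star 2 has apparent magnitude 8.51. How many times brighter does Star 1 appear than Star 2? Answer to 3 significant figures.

3080

Δm = -0.21 − (8.51) = -8.72
Flux ratio = 10^(−0.4 Δm) = 10^(−0.4 × -8.72) = 10^3.488 = 3076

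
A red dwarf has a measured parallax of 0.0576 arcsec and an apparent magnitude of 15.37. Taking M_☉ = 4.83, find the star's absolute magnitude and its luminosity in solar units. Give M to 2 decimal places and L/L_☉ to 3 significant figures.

M ≈ 14.17; L/L_☉ ≈ 1.83×10^-4

d = 1/p = 1/0.0576″ = 17.36 pc
M = m − 5 log₁₀ d + 5 = 15.37 − 5·1.2396 + 5 = 14.172
M − M_☉ = 14.172 − 4.83 = 9.342
L/L_☉ = 10^(−0.4 × 9.342) = 1.833×10^-4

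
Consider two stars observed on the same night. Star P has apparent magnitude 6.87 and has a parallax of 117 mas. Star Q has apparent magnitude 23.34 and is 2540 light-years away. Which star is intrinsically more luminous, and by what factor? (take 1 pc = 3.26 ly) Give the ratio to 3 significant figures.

Star P: p = 117 mas = 0.117″ → d = 1/p = 8.547 pc
Star P: M = m − 5 log₁₀ d + 5 = 6.87 − 5·0.9318 + 5 = 7.211
Star Q: d = 2540 ly / 3.26 = 779.1 pc
Star Q: M = m − 5 log₁₀ d + 5 = 23.34 − 5·2.8916 + 5 = 13.882
ΔM = M_P − M_Q = 7.211 − (13.882) = -6.671; smaller M is more luminous → Star P.
L ratio = 10^(0.4 |ΔM|) = 10^2.668 = 466.0

Star P is more luminous, by a factor of 466.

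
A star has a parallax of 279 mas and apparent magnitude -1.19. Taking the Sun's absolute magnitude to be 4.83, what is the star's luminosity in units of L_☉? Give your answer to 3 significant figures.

L/L_☉ ≈ 32.9

d = 1/p = 1000/279 mas = 3.584 pc
M = m − 5 log₁₀ d + 5 = -1.19 − 5·0.5544 + 5 = 1.038
M − M_☉ = 1.038 − 4.83 = -3.792
L/L_☉ = 10^(−0.4 × -3.792) = 32.87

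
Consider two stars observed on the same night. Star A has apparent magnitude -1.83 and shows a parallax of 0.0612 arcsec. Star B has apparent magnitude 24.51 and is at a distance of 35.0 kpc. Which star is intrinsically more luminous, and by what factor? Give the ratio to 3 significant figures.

Star A: d = 1/p = 1/0.0612″ = 16.34 pc
Star A: M = m − 5 log₁₀ d + 5 = -1.83 − 5·1.2132 + 5 = -2.896
Star B: d = 35.0 kpc = 35000 pc
Star B: M = m − 5 log₁₀ d + 5 = 24.51 − 5·4.5441 + 5 = 6.790
ΔM = M_A − M_B = -2.896 − (6.790) = -9.686; smaller M is more luminous → Star A.
L ratio = 10^(0.4 |ΔM|) = 10^3.874 = 7488

Star A is more luminous, by a factor of 7490.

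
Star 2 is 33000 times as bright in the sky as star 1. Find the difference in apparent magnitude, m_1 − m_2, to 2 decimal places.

m_1 − m_2 ≈ 11.30

Pogson: Δm = −2.5 log₁₀(ratio) = −2.5 log₁₀(33000) = −2.5 × 4.5185 = -11.296
Star 2 is brighter so has the smaller magnitude: m_1 − m_2 is positive.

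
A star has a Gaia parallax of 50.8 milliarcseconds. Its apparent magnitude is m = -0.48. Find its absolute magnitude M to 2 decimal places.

M ≈ -1.95

p = 50.8 mas = 0.0508″ → d = 1/p = 19.69 pc
5 log₁₀(d/10 pc) = 5 log₁₀(19.69) − 5 = 1.471
M = m − 5 log₁₀(d/10) = -0.48 − 1.471 = -1.951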